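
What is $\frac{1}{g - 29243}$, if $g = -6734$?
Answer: $- \frac{1}{35977} \approx -2.7796 \cdot 10^{-5}$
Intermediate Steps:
$\frac{1}{g - 29243} = \frac{1}{-6734 - 29243} = \frac{1}{-35977} = - \frac{1}{35977}$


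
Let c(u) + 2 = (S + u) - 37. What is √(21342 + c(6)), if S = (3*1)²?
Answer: √21318 ≈ 146.01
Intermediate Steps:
S = 9 (S = 3² = 9)
c(u) = -30 + u (c(u) = -2 + ((9 + u) - 37) = -2 + (-28 + u) = -30 + u)
√(21342 + c(6)) = √(21342 + (-30 + 6)) = √(21342 - 24) = √21318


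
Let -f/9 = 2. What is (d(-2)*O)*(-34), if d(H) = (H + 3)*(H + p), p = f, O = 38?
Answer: 25840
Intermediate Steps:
f = -18 (f = -9*2 = -18)
p = -18
d(H) = (-18 + H)*(3 + H) (d(H) = (H + 3)*(H - 18) = (3 + H)*(-18 + H) = (-18 + H)*(3 + H))
(d(-2)*O)*(-34) = ((-54 + (-2)**2 - 15*(-2))*38)*(-34) = ((-54 + 4 + 30)*38)*(-34) = -20*38*(-34) = -760*(-34) = 25840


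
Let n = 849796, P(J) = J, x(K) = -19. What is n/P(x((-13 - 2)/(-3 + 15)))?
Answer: -849796/19 ≈ -44726.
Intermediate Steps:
n/P(x((-13 - 2)/(-3 + 15))) = 849796/(-19) = 849796*(-1/19) = -849796/19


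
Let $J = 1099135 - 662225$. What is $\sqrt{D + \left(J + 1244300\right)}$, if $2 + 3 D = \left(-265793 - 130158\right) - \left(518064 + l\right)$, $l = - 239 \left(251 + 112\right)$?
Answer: $\frac{\sqrt{12649110}}{3} \approx 1185.5$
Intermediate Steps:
$l = -86757$ ($l = \left(-239\right) 363 = -86757$)
$D = - \frac{827260}{3}$ ($D = - \frac{2}{3} + \frac{\left(-265793 - 130158\right) - 431307}{3} = - \frac{2}{3} + \frac{-395951 + \left(-518064 + 86757\right)}{3} = - \frac{2}{3} + \frac{-395951 - 431307}{3} = - \frac{2}{3} + \frac{1}{3} \left(-827258\right) = - \frac{2}{3} - \frac{827258}{3} = - \frac{827260}{3} \approx -2.7575 \cdot 10^{5}$)
$J = 436910$ ($J = 1099135 - 662225 = 436910$)
$\sqrt{D + \left(J + 1244300\right)} = \sqrt{- \frac{827260}{3} + \left(436910 + 1244300\right)} = \sqrt{- \frac{827260}{3} + 1681210} = \sqrt{\frac{4216370}{3}} = \frac{\sqrt{12649110}}{3}$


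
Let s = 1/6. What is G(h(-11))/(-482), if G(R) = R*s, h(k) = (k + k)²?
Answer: -121/723 ≈ -0.16736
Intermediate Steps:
s = ⅙ ≈ 0.16667
h(k) = 4*k² (h(k) = (2*k)² = 4*k²)
G(R) = R/6 (G(R) = R*(⅙) = R/6)
G(h(-11))/(-482) = ((4*(-11)²)/6)/(-482) = ((4*121)/6)*(-1/482) = ((⅙)*484)*(-1/482) = (242/3)*(-1/482) = -121/723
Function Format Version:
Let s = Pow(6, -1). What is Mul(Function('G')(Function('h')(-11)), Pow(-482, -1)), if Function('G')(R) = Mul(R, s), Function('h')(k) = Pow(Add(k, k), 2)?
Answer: Rational(-121, 723) ≈ -0.16736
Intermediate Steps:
s = Rational(1, 6) ≈ 0.16667
Function('h')(k) = Mul(4, Pow(k, 2)) (Function('h')(k) = Pow(Mul(2, k), 2) = Mul(4, Pow(k, 2)))
Function('G')(R) = Mul(Rational(1, 6), R) (Function('G')(R) = Mul(R, Rational(1, 6)) = Mul(Rational(1, 6), R))
Mul(Function('G')(Function('h')(-11)), Pow(-482, -1)) = Mul(Mul(Rational(1, 6), Mul(4, Pow(-11, 2))), Pow(-482, -1)) = Mul(Mul(Rational(1, 6), Mul(4, 121)), Rational(-1, 482)) = Mul(Mul(Rational(1, 6), 484), Rational(-1, 482)) = Mul(Rational(242, 3), Rational(-1, 482)) = Rational(-121, 723)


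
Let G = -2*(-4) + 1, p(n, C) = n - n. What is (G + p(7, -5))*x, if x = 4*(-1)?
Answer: -36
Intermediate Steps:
p(n, C) = 0
x = -4
G = 9 (G = 8 + 1 = 9)
(G + p(7, -5))*x = (9 + 0)*(-4) = 9*(-4) = -36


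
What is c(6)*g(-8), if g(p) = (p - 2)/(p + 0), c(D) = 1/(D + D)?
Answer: 5/48 ≈ 0.10417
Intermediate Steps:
c(D) = 1/(2*D)
g(p) = (-2 + p)/p
c(6)*g(-8) = ((1/2)/6)*((-2 - 8)/(-8)) = ((1/2)*(1/6))*(-1/8*(-10)) = (1/12)*(5/4) = 5/48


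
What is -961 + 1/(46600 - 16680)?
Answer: -28753119/29920 ≈ -961.00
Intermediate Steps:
-961 + 1/(46600 - 16680) = -961 + 1/29920 = -28753119/29920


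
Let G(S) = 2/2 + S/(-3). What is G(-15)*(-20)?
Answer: -120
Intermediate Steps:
G(S) = 1 - S/3 (G(S) = 2*(½) + S*(-⅓) = 1 - S/3)
G(-15)*(-20) = (1 - ⅓*(-15))*(-20) = (1 + 5)*(-20) = 6*(-20) = -120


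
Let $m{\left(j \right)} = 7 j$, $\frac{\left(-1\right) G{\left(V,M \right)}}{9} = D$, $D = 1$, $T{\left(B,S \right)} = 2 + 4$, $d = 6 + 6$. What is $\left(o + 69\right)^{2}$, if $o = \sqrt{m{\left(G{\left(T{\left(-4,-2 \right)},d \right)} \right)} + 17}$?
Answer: $\left(69 + i \sqrt{46}\right)^{2} \approx 4715.0 + 935.96 i$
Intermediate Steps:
$d = 12$
$T{\left(B,S \right)} = 6$
$G{\left(V,M \right)} = -9$ ($G{\left(V,M \right)} = \left(-9\right) 1 = -9$)
$o = i \sqrt{46}$ ($o = \sqrt{7 \left(-9\right) + 17} = \sqrt{-63 + 17} = \sqrt{-46} = i \sqrt{46} \approx 6.7823 i$)
$\left(o + 69\right)^{2} = \left(i \sqrt{46} + 69\right)^{2} = \left(69 + i \sqrt{46}\right)^{2}$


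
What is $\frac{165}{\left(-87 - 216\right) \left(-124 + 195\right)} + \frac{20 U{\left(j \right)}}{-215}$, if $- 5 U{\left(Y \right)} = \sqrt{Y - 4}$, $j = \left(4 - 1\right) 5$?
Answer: $- \frac{55}{7171} + \frac{4 \sqrt{11}}{215} \approx 0.054035$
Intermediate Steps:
$j = 15$ ($j = 3 \cdot 5 = 15$)
$U{\left(Y \right)} = - \frac{\sqrt{-4 + Y}}{5}$ ($U{\left(Y \right)} = - \frac{\sqrt{Y - 4}}{5} = - \frac{\sqrt{-4 + Y}}{5}$)
$\frac{165}{\left(-87 - 216\right) \left(-124 + 195\right)} + \frac{20 U{\left(j \right)}}{-215} = \frac{165}{\left(-87 - 216\right) \left(-124 + 195\right)} + \frac{20 \left(- \frac{\sqrt{-4 + 15}}{5}\right)}{-215} = \frac{165}{\left(-303\right) 71} + 20 \left(- \frac{\sqrt{11}}{5}\right) \left(- \frac{1}{215}\right) = \frac{165}{-21513} + - 4 \sqrt{11} \left(- \frac{1}{215}\right) = 165 \left(- \frac{1}{21513}\right) + \frac{4 \sqrt{11}}{215} = - \frac{55}{7171} + \frac{4 \sqrt{11}}{215}$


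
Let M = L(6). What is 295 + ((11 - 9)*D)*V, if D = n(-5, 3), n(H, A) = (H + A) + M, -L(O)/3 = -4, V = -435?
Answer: -8405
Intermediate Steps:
L(O) = 12 (L(O) = -3*(-4) = 12)
M = 12
n(H, A) = 12 + A + H (n(H, A) = (H + A) + 12 = (A + H) + 12 = 12 + A + H)
D = 10 (D = 12 + 3 - 5 = 10)
295 + ((11 - 9)*D)*V = 295 + ((11 - 9)*10)*(-435) = 295 + (2*10)*(-435) = 295 + 20*(-435) = 295 - 8700 = -8405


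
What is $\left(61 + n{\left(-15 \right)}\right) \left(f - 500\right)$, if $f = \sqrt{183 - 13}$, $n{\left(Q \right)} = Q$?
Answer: $-23000 + 46 \sqrt{170} \approx -22400.0$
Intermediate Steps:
$f = \sqrt{170} \approx 13.038$
$\left(61 + n{\left(-15 \right)}\right) \left(f - 500\right) = \left(61 - 15\right) \left(\sqrt{170} - 500\right) = 46 \left(-500 + \sqrt{170}\right) = -23000 + 46 \sqrt{170}$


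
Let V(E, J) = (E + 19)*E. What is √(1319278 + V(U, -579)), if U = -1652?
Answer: √4016994 ≈ 2004.2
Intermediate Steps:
V(E, J) = E*(19 + E) (V(E, J) = (19 + E)*E = E*(19 + E))
√(1319278 + V(U, -579)) = √(1319278 - 1652*(19 - 1652)) = √(1319278 - 1652*(-1633)) = √(1319278 + 2697716) = √4016994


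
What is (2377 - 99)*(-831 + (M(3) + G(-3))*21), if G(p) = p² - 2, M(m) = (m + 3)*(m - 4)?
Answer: -1845180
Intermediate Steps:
M(m) = (-4 + m)*(3 + m) (M(m) = (3 + m)*(-4 + m) = (-4 + m)*(3 + m))
G(p) = -2 + p²
(2377 - 99)*(-831 + (M(3) + G(-3))*21) = (2377 - 99)*(-831 + ((-12 + 3² - 1*3) + (-2 + (-3)²))*21) = 2278*(-831 + ((-12 + 9 - 3) + (-2 + 9))*21) = 2278*(-831 + (-6 + 7)*21) = 2278*(-831 + 1*21) = 2278*(-831 + 21) = 2278*(-810) = -1845180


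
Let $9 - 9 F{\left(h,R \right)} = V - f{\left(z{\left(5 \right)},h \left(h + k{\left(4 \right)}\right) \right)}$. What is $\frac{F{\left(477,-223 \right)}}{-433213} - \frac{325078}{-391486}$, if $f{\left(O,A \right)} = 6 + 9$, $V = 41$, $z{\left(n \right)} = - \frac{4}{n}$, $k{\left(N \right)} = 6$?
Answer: $\frac{633729397894}{763185710331} \approx 0.83037$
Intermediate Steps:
$f{\left(O,A \right)} = 15$
$F{\left(h,R \right)} = - \frac{17}{9}$ ($F{\left(h,R \right)} = 1 - \frac{41 - 15}{9} = 1 - \frac{26}{9} = - \frac{17}{9}$)
$\frac{F{\left(477,-223 \right)}}{-433213} - \frac{325078}{-391486} = - \frac{17}{9 \left(-433213\right)} - \frac{325078}{-391486} = \left(- \frac{17}{9}\right) \left(- \frac{1}{433213}\right) - - \frac{162539}{195743} = \frac{17}{3898917} + \frac{162539}{195743} = \frac{633729397894}{763185710331}$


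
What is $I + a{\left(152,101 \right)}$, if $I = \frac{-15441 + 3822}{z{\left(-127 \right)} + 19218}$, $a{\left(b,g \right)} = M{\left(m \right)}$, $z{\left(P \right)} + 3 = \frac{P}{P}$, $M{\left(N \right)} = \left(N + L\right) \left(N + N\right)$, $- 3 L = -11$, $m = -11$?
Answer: $\frac{9265687}{57648} \approx 160.73$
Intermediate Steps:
$L = \frac{11}{3}$ ($L = \left(- \frac{1}{3}\right) \left(-11\right) = \frac{11}{3} \approx 3.6667$)
$M{\left(N \right)} = 2 N \left(\frac{11}{3} + N\right)$ ($M{\left(N \right)} = \left(N + \frac{11}{3}\right) \left(N + N\right) = \left(\frac{11}{3} + N\right) 2 N = 2 N \left(\frac{11}{3} + N\right)$)
$z{\left(P \right)} = -2$ ($z{\left(P \right)} = -3 + \frac{P}{P} = -3 + 1 = -2$)
$a{\left(b,g \right)} = \frac{484}{3}$ ($a{\left(b,g \right)} = \frac{2}{3} \left(-11\right) \left(11 + 3 \left(-11\right)\right) = \frac{2}{3} \left(-11\right) \left(11 - 33\right) = \frac{2}{3} \left(-11\right) \left(-22\right) = \frac{484}{3}$)
$I = - \frac{11619}{19216}$ ($I = \frac{-15441 + 3822}{-2 + 19218} = - \frac{11619}{19216} \approx -0.60465$)
$I + a{\left(152,101 \right)} = - \frac{11619}{19216} + \frac{484}{3} = \frac{9265687}{57648}$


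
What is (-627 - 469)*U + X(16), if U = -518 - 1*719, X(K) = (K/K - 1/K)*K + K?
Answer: 1355783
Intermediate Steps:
X(K) = K + K*(1 - 1/K) (X(K) = (1 - 1/K)*K + K = K*(1 - 1/K) + K = K + K*(1 - 1/K))
U = -1237 (U = -518 - 719 = -1237)
(-627 - 469)*U + X(16) = (-627 - 469)*(-1237) + (-1 + 2*16) = -1096*(-1237) + (-1 + 32) = 1355752 + 31 = 1355783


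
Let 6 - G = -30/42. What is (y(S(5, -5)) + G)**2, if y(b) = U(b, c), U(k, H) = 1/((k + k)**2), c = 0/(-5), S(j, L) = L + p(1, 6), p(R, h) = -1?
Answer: 45900625/1016064 ≈ 45.175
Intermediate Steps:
S(j, L) = -1 + L (S(j, L) = L - 1 = -1 + L)
c = 0 (c = 0*(-1/5) = 0)
U(k, H) = 1/(4*k**2) (U(k, H) = 1/((2*k)**2) = 1/(4*k**2))
y(b) = 1/(4*b**2)
G = 47/7 (G = 6 - (-30)/42 = 6 - 1*(-5/7) = 6 + 5/7 = 47/7 ≈ 6.7143)
(y(S(5, -5)) + G)**2 = (1/(4*(-1 - 5)**2) + 47/7)**2 = ((1/4)/(-6)**2 + 47/7)**2 = ((1/4)*(1/36) + 47/7)**2 = (1/144 + 47/7)**2 = (6775/1008)**2 = 45900625/1016064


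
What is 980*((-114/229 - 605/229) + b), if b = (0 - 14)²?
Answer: 43281700/229 ≈ 1.8900e+5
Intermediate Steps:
b = 196 (b = (-14)² = 196)
980*((-114/229 - 605/229) + b) = 980*((-114/229 - 605/229) + 196) = 980*(-719/229 + 196) = 980*(44165/229) = 43281700/229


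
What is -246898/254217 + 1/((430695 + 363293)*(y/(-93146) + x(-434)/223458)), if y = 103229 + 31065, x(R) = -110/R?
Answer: -319141894822601841105737/328602184310802544705446 ≈ -0.97121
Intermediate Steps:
y = 134294
-246898/254217 + 1/((430695 + 363293)*(y/(-93146) + x(-434)/223458)) = -246898/254217 + 1/((430695 + 363293)*(134294/(-93146) - 110/(-434)/223458)) = -246898*1/254217 + 1/(793988*(134294*(-1/93146) - 110*(-1/434)*(1/223458))) = -246898/254217 + 1/(793988*(-67147/46573 + (55/217)*(1/223458))) = -246898/254217 + 1/(793988*(-67147/46573 + 55/48490386)) = -246898/254217 + 1/(793988*(-3255981387227/2258342747178)) = -246898/254217 + (1/793988)*(-2258342747178/3255981387227) = -246898/254217 - 1129171373589/1292605074840795638 = -319141894822601841105737/328602184310802544705446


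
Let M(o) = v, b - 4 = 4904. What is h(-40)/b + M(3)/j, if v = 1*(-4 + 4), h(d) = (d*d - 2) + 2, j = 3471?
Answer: 400/1227 ≈ 0.32600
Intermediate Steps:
b = 4908 (b = 4 + 4904 = 4908)
h(d) = d² (h(d) = (d² - 2) + 2 = (-2 + d²) + 2 = d²)
v = 0 (v = 1*0 = 0)
M(o) = 0
h(-40)/b + M(3)/j = (-40)²/4908 + 0/3471 = 1600*(1/4908) + 0*(1/3471) = 400/1227 + 0 = 400/1227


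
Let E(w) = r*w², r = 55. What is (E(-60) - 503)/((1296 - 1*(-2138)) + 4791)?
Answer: 197497/8225 ≈ 24.012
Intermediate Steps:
E(w) = 55*w²
(E(-60) - 503)/((1296 - 1*(-2138)) + 4791) = (55*(-60)² - 503)/((1296 - 1*(-2138)) + 4791) = (55*3600 - 503)/((1296 + 2138) + 4791) = (198000 - 503)/(3434 + 4791) = 197497/8225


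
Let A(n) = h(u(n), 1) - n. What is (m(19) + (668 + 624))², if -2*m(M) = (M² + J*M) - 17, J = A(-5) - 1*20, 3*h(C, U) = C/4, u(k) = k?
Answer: 923856025/576 ≈ 1.6039e+6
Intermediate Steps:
h(C, U) = C/12 (h(C, U) = (C/4)/3 = C/12)
A(n) = -11*n/12 (A(n) = n/12 - n = -11*n/12)
J = -185/12 (J = -11/12*(-5) - 1*20 = 55/12 - 20 = -185/12 ≈ -15.417)
m(M) = 17/2 - M²/2 + 185*M/24 (m(M) = -((M² - 185*M/12) - 17)/2 = -(-17 + M² - 185*M/12)/2 = 17/2 - M²/2 + 185*M/24)
(m(19) + (668 + 624))² = ((17/2 - ½*19² + (185/24)*19) + (668 + 624))² = ((17/2 - ½*361 + 3515/24) + 1292)² = ((17/2 - 361/2 + 3515/24) + 1292)² = (-613/24 + 1292)² = (30395/24)² = 923856025/576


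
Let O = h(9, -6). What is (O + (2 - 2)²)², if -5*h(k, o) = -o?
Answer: 36/25 ≈ 1.4400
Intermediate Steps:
h(k, o) = o/5 (h(k, o) = -(-1)*o/5 = o/5)
O = -6/5 (O = (⅕)*(-6) = -6/5 ≈ -1.2000)
(O + (2 - 2)²)² = (-6/5 + (2 - 2)²)² = (-6/5 + 0²)² = (-6/5 + 0)² = (-6/5)² = 36/25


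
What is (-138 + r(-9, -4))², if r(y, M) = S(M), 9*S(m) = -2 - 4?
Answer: 173056/9 ≈ 19228.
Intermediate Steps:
S(m) = -⅔ (S(m) = (-2 - 4)/9 = (⅑)*(-6) = -⅔)
r(y, M) = -⅔
(-138 + r(-9, -4))² = (-138 - ⅔)² = (-416/3)² = 173056/9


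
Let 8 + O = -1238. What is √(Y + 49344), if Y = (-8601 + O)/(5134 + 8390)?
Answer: √46044970221/966 ≈ 222.13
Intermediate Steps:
O = -1246 (O = -8 - 1238 = -1246)
Y = -9847/13524 (Y = (-8601 - 1246)/(5134 + 8390) = -9847/13524 ≈ -0.72811)
√(Y + 49344) = √(-9847/13524 + 49344) = √(667318409/13524) = √46044970221/966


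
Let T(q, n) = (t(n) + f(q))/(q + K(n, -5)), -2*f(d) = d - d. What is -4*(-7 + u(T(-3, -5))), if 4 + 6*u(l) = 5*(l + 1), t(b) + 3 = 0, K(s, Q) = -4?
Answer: 544/21 ≈ 25.905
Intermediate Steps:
t(b) = -3 (t(b) = -3 + 0 = -3)
f(d) = 0 (f(d) = -(d - d)/2 = -½*0 = 0)
T(q, n) = -3/(-4 + q) (T(q, n) = (-3 + 0)/(q - 4) = -3/(-4 + q))
u(l) = ⅙ + 5*l/6 (u(l) = -⅔ + (5*(l + 1))/6 = -⅔ + (5*(1 + l))/6 = -⅔ + (5 + 5*l)/6 = -⅔ + (⅚ + 5*l/6) = ⅙ + 5*l/6)
-4*(-7 + u(T(-3, -5))) = -4*(-7 + (⅙ + 5*(-3/(-4 - 3))/6)) = -4*(-7 + (⅙ + 5*(-3/(-7))/6)) = -4*(-7 + (⅙ + 5*(-3*(-⅐))/6)) = -4*(-7 + (⅙ + (⅚)*(3/7))) = -4*(-7 + (⅙ + 5/14)) = -4*(-7 + 11/21) = -4*(-136/21) = 544/21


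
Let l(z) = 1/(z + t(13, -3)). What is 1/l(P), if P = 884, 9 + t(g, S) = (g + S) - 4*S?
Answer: 897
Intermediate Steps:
t(g, S) = -9 + g - 3*S (t(g, S) = -9 + ((g + S) - 4*S) = -9 + ((S + g) - 4*S) = -9 + (g - 3*S) = -9 + g - 3*S)
l(z) = 1/(13 + z) (l(z) = 1/(z + (-9 + 13 - 3*(-3))) = 1/(z + (-9 + 13 + 9)) = 1/(z + 13) = 1/(13 + z))
1/l(P) = 1/(1/(13 + 884)) = 1/(1/897) = 897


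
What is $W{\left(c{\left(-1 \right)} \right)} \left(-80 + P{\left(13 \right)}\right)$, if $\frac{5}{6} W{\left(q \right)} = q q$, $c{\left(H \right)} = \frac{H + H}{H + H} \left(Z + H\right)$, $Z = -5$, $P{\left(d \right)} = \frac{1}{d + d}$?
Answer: $- \frac{224532}{65} \approx -3454.3$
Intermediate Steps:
$P{\left(d \right)} = \frac{1}{2 d}$
$c{\left(H \right)} = -5 + H$ ($c{\left(H \right)} = \frac{H + H}{H + H} \left(-5 + H\right) = \frac{2 H}{2 H} \left(-5 + H\right) = 2 H \frac{1}{2 H} \left(-5 + H\right) = 1 \left(-5 + H\right) = -5 + H$)
$W{\left(q \right)} = \frac{6 q^{2}}{5}$ ($W{\left(q \right)} = \frac{6 q q}{5} = \frac{6 q^{2}}{5}$)
$W{\left(c{\left(-1 \right)} \right)} \left(-80 + P{\left(13 \right)}\right) = \frac{6 \left(-5 - 1\right)^{2}}{5} \left(-80 + \frac{1}{2 \cdot 13}\right) = \frac{6 \left(-6\right)^{2}}{5} \left(-80 + \frac{1}{2} \cdot \frac{1}{13}\right) = \frac{6}{5} \cdot 36 \left(-80 + \frac{1}{26}\right) = \frac{216}{5} \left(- \frac{2079}{26}\right) = - \frac{224532}{65}$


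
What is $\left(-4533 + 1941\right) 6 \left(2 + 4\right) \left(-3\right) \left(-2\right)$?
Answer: $-559872$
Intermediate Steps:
$\left(-4533 + 1941\right) 6 \left(2 + 4\right) \left(-3\right) \left(-2\right) = - 2592 \cdot 6 \cdot 6 \left(-3\right) \left(-2\right) = - 2592 \cdot 6 \left(-18\right) \left(-2\right) = - 2592 \left(\left(-108\right) \left(-2\right)\right) = \left(-2592\right) 216 = -559872$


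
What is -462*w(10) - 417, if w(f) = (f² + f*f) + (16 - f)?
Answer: -95589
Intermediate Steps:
w(f) = 16 - f + 2*f² (w(f) = (f² + f²) + (16 - f) = 2*f² + (16 - f) = 16 - f + 2*f²)
-462*w(10) - 417 = -462*(16 - 1*10 + 2*10²) - 417 = -462*(16 - 10 + 2*100) - 417 = -462*(16 - 10 + 200) - 417 = -462*206 - 417 = -95172 - 417 = -95589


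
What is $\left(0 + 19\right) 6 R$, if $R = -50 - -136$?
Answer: $9804$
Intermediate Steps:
$R = 86$ ($R = -50 + 136 = 86$)
$\left(0 + 19\right) 6 R = \left(0 + 19\right) 6 \cdot 86 = 19 \cdot 6 \cdot 86 = 114 \cdot 86 = 9804$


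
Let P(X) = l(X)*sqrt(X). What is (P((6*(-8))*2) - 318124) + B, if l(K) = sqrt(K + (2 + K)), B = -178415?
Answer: -496539 - 8*sqrt(285) ≈ -4.9667e+5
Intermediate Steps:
l(K) = sqrt(2 + 2*K)
P(X) = sqrt(X)*sqrt(2 + 2*X) (P(X) = sqrt(2 + 2*X)*sqrt(X) = sqrt(X)*sqrt(2 + 2*X))
(P((6*(-8))*2) - 318124) + B = (sqrt(2)*sqrt((6*(-8))*2)*sqrt(1 + (6*(-8))*2) - 318124) - 178415 = (sqrt(2)*sqrt(-48*2)*sqrt(1 - 48*2) - 318124) - 178415 = (sqrt(2)*sqrt(-96)*sqrt(1 - 96) - 318124) - 178415 = (sqrt(2)*(4*I*sqrt(6))*sqrt(-95) - 318124) - 178415 = (sqrt(2)*(4*I*sqrt(6))*(I*sqrt(95)) - 318124) - 178415 = (-8*sqrt(285) - 318124) - 178415 = (-318124 - 8*sqrt(285)) - 178415 = -496539 - 8*sqrt(285)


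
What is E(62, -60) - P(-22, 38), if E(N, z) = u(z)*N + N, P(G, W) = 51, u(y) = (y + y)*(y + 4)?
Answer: 416651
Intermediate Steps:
u(y) = 2*y*(4 + y) (u(y) = (2*y)*(4 + y) = 2*y*(4 + y))
E(N, z) = N + 2*N*z*(4 + z) (E(N, z) = (2*z*(4 + z))*N + N = 2*N*z*(4 + z) + N = N + 2*N*z*(4 + z))
E(62, -60) - P(-22, 38) = 62*(1 + 2*(-60)*(4 - 60)) - 1*51 = 62*(1 + 2*(-60)*(-56)) - 51 = 62*(1 + 6720) - 51 = 62*6721 - 51 = 416702 - 51 = 416651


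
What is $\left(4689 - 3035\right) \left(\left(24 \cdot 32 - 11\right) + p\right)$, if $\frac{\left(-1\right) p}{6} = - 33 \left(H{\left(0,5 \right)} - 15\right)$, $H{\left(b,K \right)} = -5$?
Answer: $-5297762$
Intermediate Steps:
$p = -3960$ ($p = - 6 \left(- 33 \left(-5 - 15\right)\right) = - 6 \left(\left(-33\right) \left(-20\right)\right) = \left(-6\right) 660 = -3960$)
$\left(4689 - 3035\right) \left(\left(24 \cdot 32 - 11\right) + p\right) = \left(4689 - 3035\right) \left(\left(24 \cdot 32 - 11\right) - 3960\right) = 1654 \left(\left(768 - 11\right) - 3960\right) = 1654 \left(757 - 3960\right) = 1654 \left(-3203\right) = -5297762$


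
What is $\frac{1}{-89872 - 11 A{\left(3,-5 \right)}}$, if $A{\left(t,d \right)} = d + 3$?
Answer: $- \frac{1}{89850} \approx -1.113 \cdot 10^{-5}$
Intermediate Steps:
$A{\left(t,d \right)} = 3 + d$
$\frac{1}{-89872 - 11 A{\left(3,-5 \right)}} = \frac{1}{-89872 - 11 \left(3 - 5\right)} = \frac{1}{-89872 - -22} = \frac{1}{-89872 + 22} = \frac{1}{-89850} = - \frac{1}{89850}$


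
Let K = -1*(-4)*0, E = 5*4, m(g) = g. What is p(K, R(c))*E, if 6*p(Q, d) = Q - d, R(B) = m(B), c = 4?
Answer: -40/3 ≈ -13.333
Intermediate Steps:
R(B) = B
E = 20
K = 0 (K = 4*0 = 0)
p(Q, d) = -d/6 + Q/6 (p(Q, d) = (Q - d)/6 = -d/6 + Q/6)
p(K, R(c))*E = (-⅙*4 + (⅙)*0)*20 = (-⅔ + 0)*20 = -⅔*20 = -40/3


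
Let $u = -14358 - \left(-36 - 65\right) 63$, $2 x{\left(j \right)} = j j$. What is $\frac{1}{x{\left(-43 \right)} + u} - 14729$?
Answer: $- \frac{208282791}{14141} \approx -14729.0$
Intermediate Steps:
$x{\left(j \right)} = \frac{j^{2}}{2}$ ($x{\left(j \right)} = \frac{j j}{2} = \frac{j^{2}}{2}$)
$u = -7995$ ($u = -14358 - \left(-101\right) 63 = -14358 - -6363 = -14358 + 6363 = -7995$)
$\frac{1}{x{\left(-43 \right)} + u} - 14729 = \frac{1}{\frac{\left(-43\right)^{2}}{2} - 7995} - 14729 = \frac{1}{\frac{1}{2} \cdot 1849 - 7995} - 14729 = \frac{1}{\frac{1849}{2} - 7995} - 14729 = \frac{1}{- \frac{14141}{2}} - 14729 = - \frac{2}{14141} - 14729 = - \frac{208282791}{14141}$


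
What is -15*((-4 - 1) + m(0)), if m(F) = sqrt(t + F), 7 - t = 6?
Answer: 60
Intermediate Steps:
t = 1 (t = 7 - 1*6 = 7 - 6 = 1)
m(F) = sqrt(1 + F)
-15*((-4 - 1) + m(0)) = -15*((-4 - 1) + sqrt(1 + 0)) = -15*(-5 + sqrt(1)) = -15*(-5 + 1) = -15*(-4) = 60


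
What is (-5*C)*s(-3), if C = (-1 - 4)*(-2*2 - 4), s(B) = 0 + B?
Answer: 600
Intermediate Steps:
s(B) = B
C = 40 (C = -5*(-4 - 4) = -5*(-8) = 40)
(-5*C)*s(-3) = -5*40*(-3) = -200*(-3) = 600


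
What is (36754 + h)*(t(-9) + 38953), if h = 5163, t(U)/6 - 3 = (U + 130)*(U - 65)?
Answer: -618401501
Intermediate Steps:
t(U) = 18 + 6*(-65 + U)*(130 + U) (t(U) = 18 + 6*((U + 130)*(U - 65)) = 18 + 6*((130 + U)*(-65 + U)) = 18 + 6*((-65 + U)*(130 + U)) = 18 + 6*(-65 + U)*(130 + U))
(36754 + h)*(t(-9) + 38953) = (36754 + 5163)*((-50682 + 6*(-9)**2 + 390*(-9)) + 38953) = 41917*((-50682 + 6*81 - 3510) + 38953) = 41917*((-50682 + 486 - 3510) + 38953) = 41917*(-53706 + 38953) = 41917*(-14753) = -618401501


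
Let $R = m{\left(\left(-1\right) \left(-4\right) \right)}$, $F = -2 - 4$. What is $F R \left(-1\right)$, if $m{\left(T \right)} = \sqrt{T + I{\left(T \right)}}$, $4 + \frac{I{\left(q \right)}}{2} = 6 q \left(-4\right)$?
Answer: $84 i \approx 84.0 i$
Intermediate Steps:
$I{\left(q \right)} = -8 - 48 q$ ($I{\left(q \right)} = -8 + 2 \cdot 6 q \left(-4\right) = -8 + 2 \left(- 24 q\right) = -8 - 48 q$)
$F = -6$
$m{\left(T \right)} = \sqrt{-8 - 47 T}$ ($m{\left(T \right)} = \sqrt{T - \left(8 + 48 T\right)} = \sqrt{-8 - 47 T}$)
$R = 14 i$ ($R = \sqrt{-8 - 47 \left(\left(-1\right) \left(-4\right)\right)} = \sqrt{-8 - 188} = \sqrt{-196} = 14 i \approx 14.0 i$)
$F R \left(-1\right) = - 6 \cdot 14 i \left(-1\right) = - 84 i \left(-1\right) = 84 i$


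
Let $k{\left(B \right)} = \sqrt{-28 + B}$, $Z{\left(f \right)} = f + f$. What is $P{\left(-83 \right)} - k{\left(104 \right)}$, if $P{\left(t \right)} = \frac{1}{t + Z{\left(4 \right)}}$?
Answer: $- \frac{1}{75} - 2 \sqrt{19} \approx -8.7311$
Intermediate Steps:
$Z{\left(f \right)} = 2 f$
$P{\left(t \right)} = \frac{1}{8 + t}$ ($P{\left(t \right)} = \frac{1}{t + 2 \cdot 4} = \frac{1}{t + 8} = \frac{1}{8 + t}$)
$P{\left(-83 \right)} - k{\left(104 \right)} = \frac{1}{8 - 83} - \sqrt{-28 + 104} = \frac{1}{-75} - \sqrt{76} = - \frac{1}{75} - 2 \sqrt{19}$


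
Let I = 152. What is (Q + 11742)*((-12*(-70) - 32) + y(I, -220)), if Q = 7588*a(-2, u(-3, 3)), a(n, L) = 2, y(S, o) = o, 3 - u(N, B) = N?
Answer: 15827784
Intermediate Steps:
u(N, B) = 3 - N
Q = 15176 (Q = 7588*2 = 15176)
(Q + 11742)*((-12*(-70) - 32) + y(I, -220)) = (15176 + 11742)*((-12*(-70) - 32) - 220) = 26918*((840 - 32) - 220) = 26918*(808 - 220) = 26918*588 = 15827784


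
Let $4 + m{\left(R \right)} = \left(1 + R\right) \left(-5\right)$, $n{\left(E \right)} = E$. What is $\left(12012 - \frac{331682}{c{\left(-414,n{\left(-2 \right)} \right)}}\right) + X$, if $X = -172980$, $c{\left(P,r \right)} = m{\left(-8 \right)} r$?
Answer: $- \frac{4824167}{31} \approx -1.5562 \cdot 10^{5}$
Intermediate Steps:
$m{\left(R \right)} = -9 - 5 R$ ($m{\left(R \right)} = -4 + \left(1 + R\right) \left(-5\right) = -4 - \left(5 + 5 R\right) = -9 - 5 R$)
$c{\left(P,r \right)} = 31 r$ ($c{\left(P,r \right)} = \left(-9 - -40\right) r = \left(-9 + 40\right) r = 31 r$)
$\left(12012 - \frac{331682}{c{\left(-414,n{\left(-2 \right)} \right)}}\right) + X = \left(12012 - \frac{331682}{31 \left(-2\right)}\right) - 172980 = \left(12012 - \frac{331682}{-62}\right) - 172980 = \left(12012 - - \frac{165841}{31}\right) - 172980 = \left(12012 + \frac{165841}{31}\right) - 172980 = \frac{538213}{31} - 172980 = - \frac{4824167}{31}$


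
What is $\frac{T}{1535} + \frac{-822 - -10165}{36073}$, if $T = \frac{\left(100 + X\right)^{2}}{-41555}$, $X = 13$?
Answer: $\frac{595500624138}{2300985745525} \approx 0.2588$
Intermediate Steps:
$T = - \frac{12769}{41555}$ ($T = \frac{\left(100 + 13\right)^{2}}{-41555} = 113^{2} \left(- \frac{1}{41555}\right) = 12769 \left(- \frac{1}{41555}\right) = - \frac{12769}{41555} \approx -0.30728$)
$\frac{T}{1535} + \frac{-822 - -10165}{36073} = - \frac{12769}{41555 \cdot 1535} + \frac{-822 - -10165}{36073} = \left(- \frac{12769}{41555}\right) \frac{1}{1535} + \left(-822 + 10165\right) \frac{1}{36073} = - \frac{12769}{63786925} + 9343 \cdot \frac{1}{36073} = - \frac{12769}{63786925} + \frac{9343}{36073} = \frac{595500624138}{2300985745525}$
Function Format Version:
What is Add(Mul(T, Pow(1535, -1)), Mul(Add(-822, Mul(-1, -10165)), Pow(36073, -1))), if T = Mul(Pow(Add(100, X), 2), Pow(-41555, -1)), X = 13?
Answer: Rational(595500624138, 2300985745525) ≈ 0.25880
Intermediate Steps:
T = Rational(-12769, 41555) (T = Mul(Pow(Add(100, 13), 2), Pow(-41555, -1)) = Mul(Pow(113, 2), Rational(-1, 41555)) = Mul(12769, Rational(-1, 41555)) = Rational(-12769, 41555) ≈ -0.30728)
Add(Mul(T, Pow(1535, -1)), Mul(Add(-822, Mul(-1, -10165)), Pow(36073, -1))) = Add(Mul(Rational(-12769, 41555), Pow(1535, -1)), Mul(Add(-822, Mul(-1, -10165)), Pow(36073, -1))) = Add(Mul(Rational(-12769, 41555), Rational(1, 1535)), Mul(Add(-822, 10165), Rational(1, 36073))) = Add(Rational(-12769, 63786925), Mul(9343, Rational(1, 36073))) = Add(Rational(-12769, 63786925), Rational(9343, 36073)) = Rational(595500624138, 2300985745525)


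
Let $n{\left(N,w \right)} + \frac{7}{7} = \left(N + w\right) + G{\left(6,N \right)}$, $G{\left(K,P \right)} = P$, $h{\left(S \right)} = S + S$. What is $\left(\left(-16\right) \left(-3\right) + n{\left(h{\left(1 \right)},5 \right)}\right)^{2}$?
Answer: $3136$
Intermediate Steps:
$h{\left(S \right)} = 2 S$
$n{\left(N,w \right)} = -1 + w + 2 N$ ($n{\left(N,w \right)} = -1 + \left(\left(N + w\right) + N\right) = -1 + \left(w + 2 N\right) = -1 + w + 2 N$)
$\left(\left(-16\right) \left(-3\right) + n{\left(h{\left(1 \right)},5 \right)}\right)^{2} = \left(\left(-16\right) \left(-3\right) + \left(-1 + 5 + 2 \cdot 2 \cdot 1\right)\right)^{2} = \left(48 + \left(-1 + 5 + 2 \cdot 2\right)\right)^{2} = \left(48 + \left(-1 + 5 + 4\right)\right)^{2} = \left(48 + 8\right)^{2} = 56^{2} = 3136$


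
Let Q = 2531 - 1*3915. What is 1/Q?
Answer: -1/1384 ≈ -0.00072254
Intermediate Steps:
Q = -1384 (Q = 2531 - 3915 = -1384)
1/Q = 1/(-1384) = -1/1384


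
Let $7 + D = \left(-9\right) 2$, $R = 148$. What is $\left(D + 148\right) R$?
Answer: $18204$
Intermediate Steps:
$D = -25$ ($D = -7 - 18 = -25$)
$\left(D + 148\right) R = \left(-25 + 148\right) 148 = 123 \cdot 148 = 18204$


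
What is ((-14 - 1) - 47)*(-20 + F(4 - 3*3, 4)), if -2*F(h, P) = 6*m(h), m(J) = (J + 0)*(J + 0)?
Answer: 5890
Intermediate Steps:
m(J) = J² (m(J) = J*J = J²)
F(h, P) = -3*h²
((-14 - 1) - 47)*(-20 + F(4 - 3*3, 4)) = ((-14 - 1) - 47)*(-20 - 3*(4 - 3*3)²) = (-15 - 47)*(-20 - 3*(4 - 9)²) = -62*(-20 - 3*(-5)²) = -62*(-20 - 3*25) = -62*(-20 - 75) = -62*(-95) = 5890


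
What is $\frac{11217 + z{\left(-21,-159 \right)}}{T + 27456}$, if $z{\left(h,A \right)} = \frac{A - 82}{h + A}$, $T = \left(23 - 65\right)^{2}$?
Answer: $\frac{2019301}{5259600} \approx 0.38393$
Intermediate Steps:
$T = 1764$ ($T = \left(-42\right)^{2} = 1764$)
$z{\left(h,A \right)} = \frac{-82 + A}{A + h}$
$\frac{11217 + z{\left(-21,-159 \right)}}{T + 27456} = \frac{11217 + \frac{-82 - 159}{-159 - 21}}{1764 + 27456} = \frac{11217 + \frac{1}{-180} \left(-241\right)}{29220} = \left(11217 - - \frac{241}{180}\right) \frac{1}{29220} = \left(11217 + \frac{241}{180}\right) \frac{1}{29220} = \frac{2019301}{180} \cdot \frac{1}{29220} = \frac{2019301}{5259600}$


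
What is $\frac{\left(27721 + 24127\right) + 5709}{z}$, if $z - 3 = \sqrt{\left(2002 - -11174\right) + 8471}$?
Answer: $- \frac{172671}{21638} + \frac{57557 \sqrt{21647}}{21638} \approx 383.38$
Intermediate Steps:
$z = 3 + \sqrt{21647}$ ($z = 3 + \sqrt{\left(2002 - -11174\right) + 8471} = 3 + \sqrt{\left(2002 + 11174\right) + 8471} = 3 + \sqrt{13176 + 8471} = 3 + \sqrt{21647} \approx 150.13$)
$\frac{\left(27721 + 24127\right) + 5709}{z} = \frac{\left(27721 + 24127\right) + 5709}{3 + \sqrt{21647}} = \frac{51848 + 5709}{3 + \sqrt{21647}} = \frac{57557}{3 + \sqrt{21647}}$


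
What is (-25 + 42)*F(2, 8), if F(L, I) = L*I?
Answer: 272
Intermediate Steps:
F(L, I) = I*L
(-25 + 42)*F(2, 8) = (-25 + 42)*(8*2) = 17*16 = 272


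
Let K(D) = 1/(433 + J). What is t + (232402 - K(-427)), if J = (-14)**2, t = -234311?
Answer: -1200762/629 ≈ -1909.0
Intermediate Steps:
J = 196
K(D) = 1/629 (K(D) = 1/(433 + 196) = 1/629)
t + (232402 - K(-427)) = -234311 + (232402 - 1*1/629) = -234311 + (232402 - 1/629) = -234311 + 146180857/629 = -1200762/629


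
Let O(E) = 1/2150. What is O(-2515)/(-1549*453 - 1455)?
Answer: -1/1511776800 ≈ -6.6147e-10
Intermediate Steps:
O(E) = 1/2150
O(-2515)/(-1549*453 - 1455) = 1/(2150*(-1549*453 - 1455)) = 1/(2150*(-701697 - 1455)) = (1/2150)/(-703152) = (1/2150)*(-1/703152) = -1/1511776800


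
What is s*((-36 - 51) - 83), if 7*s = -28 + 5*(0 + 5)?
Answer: 510/7 ≈ 72.857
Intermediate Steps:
s = -3/7 (s = (-28 + 5*(0 + 5))/7 = (-28 + 5*5)/7 = (-28 + 25)/7 = (⅐)*(-3) = -3/7 ≈ -0.42857)
s*((-36 - 51) - 83) = -3*((-36 - 51) - 83)/7 = -3*(-87 - 83)/7 = -3/7*(-170) = 510/7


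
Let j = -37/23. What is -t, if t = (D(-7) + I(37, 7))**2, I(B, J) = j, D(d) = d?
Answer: -39204/529 ≈ -74.110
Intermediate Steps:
j = -37/23 (j = -37*1/23 = -37/23 ≈ -1.6087)
I(B, J) = -37/23
t = 39204/529 (t = (-7 - 37/23)**2 = (-198/23)**2 = 39204/529 ≈ 74.110)
-t = -1*39204/529 = -39204/529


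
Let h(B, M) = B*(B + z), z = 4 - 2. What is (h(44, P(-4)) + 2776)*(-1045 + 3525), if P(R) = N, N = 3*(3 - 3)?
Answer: 11904000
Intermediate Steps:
z = 2
N = 0 (N = 3*0 = 0)
P(R) = 0
h(B, M) = B*(2 + B) (h(B, M) = B*(B + 2) = B*(2 + B))
(h(44, P(-4)) + 2776)*(-1045 + 3525) = (44*(2 + 44) + 2776)*(-1045 + 3525) = (44*46 + 2776)*2480 = (2024 + 2776)*2480 = 4800*2480 = 11904000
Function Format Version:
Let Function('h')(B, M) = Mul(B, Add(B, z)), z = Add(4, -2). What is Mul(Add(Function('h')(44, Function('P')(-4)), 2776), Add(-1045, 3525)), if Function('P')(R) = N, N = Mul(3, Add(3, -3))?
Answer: 11904000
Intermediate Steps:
z = 2
N = 0 (N = Mul(3, 0) = 0)
Function('P')(R) = 0
Function('h')(B, M) = Mul(B, Add(2, B)) (Function('h')(B, M) = Mul(B, Add(B, 2)) = Mul(B, Add(2, B)))
Mul(Add(Function('h')(44, Function('P')(-4)), 2776), Add(-1045, 3525)) = Mul(Add(Mul(44, Add(2, 44)), 2776), Add(-1045, 3525)) = Mul(Add(Mul(44, 46), 2776), 2480) = Mul(Add(2024, 2776), 2480) = Mul(4800, 2480) = 11904000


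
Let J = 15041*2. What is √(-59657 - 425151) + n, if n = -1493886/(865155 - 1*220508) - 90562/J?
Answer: -51659800133/9696135527 + 2*I*√121202 ≈ -5.3279 + 696.28*I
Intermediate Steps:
J = 30082
n = -51659800133/9696135527 (n = -1493886/(865155 - 1*220508) - 90562/30082 = -1493886/(865155 - 220508) - 90562*1/30082 = -1493886/644647 - 45281/15041 = -51659800133/9696135527 ≈ -5.3279)
√(-59657 - 425151) + n = √(-59657 - 425151) - 51659800133/9696135527 = √(-484808) - 51659800133/9696135527 = 2*I*√121202 - 51659800133/9696135527 = -51659800133/9696135527 + 2*I*√121202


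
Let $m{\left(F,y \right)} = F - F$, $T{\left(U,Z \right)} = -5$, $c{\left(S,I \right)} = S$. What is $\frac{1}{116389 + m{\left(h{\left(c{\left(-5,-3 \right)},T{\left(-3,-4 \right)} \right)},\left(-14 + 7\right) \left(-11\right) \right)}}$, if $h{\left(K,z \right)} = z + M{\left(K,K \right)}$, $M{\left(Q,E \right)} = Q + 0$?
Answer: $\frac{1}{116389} \approx 8.5919 \cdot 10^{-6}$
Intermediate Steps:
$M{\left(Q,E \right)} = Q$
$h{\left(K,z \right)} = K + z$ ($h{\left(K,z \right)} = z + K = K + z$)
$m{\left(F,y \right)} = 0$
$\frac{1}{116389 + m{\left(h{\left(c{\left(-5,-3 \right)},T{\left(-3,-4 \right)} \right)},\left(-14 + 7\right) \left(-11\right) \right)}} = \frac{1}{116389 + 0} = \frac{1}{116389}$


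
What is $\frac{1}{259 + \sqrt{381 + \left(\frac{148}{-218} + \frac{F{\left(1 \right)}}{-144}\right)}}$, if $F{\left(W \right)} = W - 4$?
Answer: $\frac{1355088}{348977843} - \frac{4 \sqrt{650713323}}{348977843} \approx 0.0035906$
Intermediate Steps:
$F{\left(W \right)} = -4 + W$
$\frac{1}{259 + \sqrt{381 + \left(\frac{148}{-218} + \frac{F{\left(1 \right)}}{-144}\right)}} = \frac{1}{259 + \sqrt{381 + \left(\frac{148}{-218} + \frac{-4 + 1}{-144}\right)}} = \frac{1}{259 + \sqrt{381 + \left(148 \left(- \frac{1}{218}\right) - - \frac{1}{48}\right)}} = \frac{1}{259 + \sqrt{381 + \left(- \frac{74}{109} + \frac{1}{48}\right)}} = \frac{1}{259 + \sqrt{381 - \frac{3443}{5232}}} = \frac{1}{259 + \sqrt{\frac{1989949}{5232}}} = \frac{1}{259 + \frac{\sqrt{650713323}}{1308}}$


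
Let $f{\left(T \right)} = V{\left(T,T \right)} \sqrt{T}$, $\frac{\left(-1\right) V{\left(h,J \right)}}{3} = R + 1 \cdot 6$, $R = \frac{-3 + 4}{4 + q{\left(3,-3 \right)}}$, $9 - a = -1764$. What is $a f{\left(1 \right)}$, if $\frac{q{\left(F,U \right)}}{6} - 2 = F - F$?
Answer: $- \frac{515943}{16} \approx -32246.0$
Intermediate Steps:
$a = 1773$ ($a = 9 - -1764 = 9 + 1764 = 1773$)
$q{\left(F,U \right)} = 12$ ($q{\left(F,U \right)} = 12 + 6 \left(F - F\right) = 12 + 6 \cdot 0 = 12 + 0 = 12$)
$R = \frac{1}{16}$ ($R = \frac{-3 + 4}{4 + 12} = 1 \cdot \frac{1}{16} = \frac{1}{16} \approx 0.0625$)
$V{\left(h,J \right)} = - \frac{291}{16}$ ($V{\left(h,J \right)} = - 3 \left(\frac{1}{16} + 1 \cdot 6\right) = - 3 \left(\frac{1}{16} + 6\right) = \left(-3\right) \frac{97}{16} = - \frac{291}{16}$)
$f{\left(T \right)} = - \frac{291 \sqrt{T}}{16}$
$a f{\left(1 \right)} = 1773 \left(- \frac{291 \sqrt{1}}{16}\right) = 1773 \left(\left(- \frac{291}{16}\right) 1\right) = 1773 \left(- \frac{291}{16}\right) = - \frac{515943}{16}$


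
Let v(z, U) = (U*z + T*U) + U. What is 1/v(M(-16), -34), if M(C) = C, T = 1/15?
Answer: 15/7616 ≈ 0.0019695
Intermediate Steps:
T = 1/15 ≈ 0.066667
v(z, U) = 16*U/15 + U*z (v(z, U) = (U*z + U/15) + U = (U/15 + U*z) + U = 16*U/15 + U*z)
1/v(M(-16), -34) = 1/((1/15)*(-34)*(16 + 15*(-16))) = 1/((1/15)*(-34)*(16 - 240)) = 1/((1/15)*(-34)*(-224)) = 1/(7616/15) = 15/7616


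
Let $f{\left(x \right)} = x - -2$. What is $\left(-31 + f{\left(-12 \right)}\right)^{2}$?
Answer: $1681$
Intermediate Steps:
$f{\left(x \right)} = 2 + x$ ($f{\left(x \right)} = x + 2 = 2 + x$)
$\left(-31 + f{\left(-12 \right)}\right)^{2} = \left(-31 + \left(2 - 12\right)\right)^{2} = \left(-31 - 10\right)^{2} = \left(-41\right)^{2} = 1681$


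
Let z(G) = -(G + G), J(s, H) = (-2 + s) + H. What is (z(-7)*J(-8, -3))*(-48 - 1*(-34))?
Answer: 2548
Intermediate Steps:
J(s, H) = -2 + H + s
z(G) = -2*G
(z(-7)*J(-8, -3))*(-48 - 1*(-34)) = ((-2*(-7))*(-2 - 3 - 8))*(-48 - 1*(-34)) = (14*(-13))*(-48 + 34) = -182*(-14) = 2548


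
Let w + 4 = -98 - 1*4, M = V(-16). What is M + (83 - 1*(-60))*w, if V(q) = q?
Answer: -15174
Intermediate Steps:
M = -16
w = -106 (w = -4 + (-98 - 1*4) = -4 + (-98 - 4) = -4 - 102 = -106)
M + (83 - 1*(-60))*w = -16 + (83 - 1*(-60))*(-106) = -16 + (83 + 60)*(-106) = -16 + 143*(-106) = -16 - 15158 = -15174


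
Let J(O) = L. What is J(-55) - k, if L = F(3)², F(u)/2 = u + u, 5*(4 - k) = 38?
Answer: 738/5 ≈ 147.60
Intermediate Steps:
k = -18/5 (k = 4 - ⅕*38 = 4 - 38/5 = -18/5 ≈ -3.6000)
F(u) = 4*u (F(u) = 2*(u + u) = 2*(2*u) = 4*u)
L = 144 (L = (4*3)² = 12² = 144)
J(O) = 144
J(-55) - k = 144 - 1*(-18/5) = 144 + 18/5 = 738/5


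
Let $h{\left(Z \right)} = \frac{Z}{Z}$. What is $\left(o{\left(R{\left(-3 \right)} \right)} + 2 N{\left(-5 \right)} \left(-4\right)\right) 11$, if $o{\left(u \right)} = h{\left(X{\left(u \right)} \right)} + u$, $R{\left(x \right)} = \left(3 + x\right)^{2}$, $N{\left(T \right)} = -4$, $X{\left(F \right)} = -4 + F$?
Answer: $363$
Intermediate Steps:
$h{\left(Z \right)} = 1$
$o{\left(u \right)} = 1 + u$
$\left(o{\left(R{\left(-3 \right)} \right)} + 2 N{\left(-5 \right)} \left(-4\right)\right) 11 = \left(\left(1 + \left(3 - 3\right)^{2}\right) + 2 \left(-4\right) \left(-4\right)\right) 11 = \left(\left(1 + 0^{2}\right) - -32\right) 11 = \left(\left(1 + 0\right) + 32\right) 11 = \left(1 + 32\right) 11 = 33 \cdot 11 = 363$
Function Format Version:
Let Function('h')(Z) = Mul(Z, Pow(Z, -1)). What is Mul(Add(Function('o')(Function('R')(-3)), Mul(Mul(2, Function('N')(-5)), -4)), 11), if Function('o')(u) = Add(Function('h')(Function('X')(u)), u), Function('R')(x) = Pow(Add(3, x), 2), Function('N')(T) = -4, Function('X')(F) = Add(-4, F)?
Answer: 363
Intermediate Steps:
Function('h')(Z) = 1
Function('o')(u) = Add(1, u)
Mul(Add(Function('o')(Function('R')(-3)), Mul(Mul(2, Function('N')(-5)), -4)), 11) = Mul(Add(Add(1, Pow(Add(3, -3), 2)), Mul(Mul(2, -4), -4)), 11) = Mul(Add(Add(1, Pow(0, 2)), Mul(-8, -4)), 11) = Mul(Add(Add(1, 0), 32), 11) = Mul(Add(1, 32), 11) = Mul(33, 11) = 363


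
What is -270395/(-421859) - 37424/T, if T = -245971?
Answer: 82296979761/103765080089 ≈ 0.79311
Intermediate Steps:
-270395/(-421859) - 37424/T = -270395/(-421859) - 37424/(-245971) = -270395*(-1/421859) - 37424*(-1/245971) = 270395/421859 + 37424/245971 = 82296979761/103765080089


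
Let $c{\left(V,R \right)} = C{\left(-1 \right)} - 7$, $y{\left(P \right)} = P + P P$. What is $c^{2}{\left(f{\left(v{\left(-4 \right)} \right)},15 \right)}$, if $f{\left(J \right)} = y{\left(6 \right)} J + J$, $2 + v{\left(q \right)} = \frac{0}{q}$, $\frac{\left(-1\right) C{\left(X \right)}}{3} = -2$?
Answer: $1$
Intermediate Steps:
$C{\left(X \right)} = 6$ ($C{\left(X \right)} = \left(-3\right) \left(-2\right) = 6$)
$y{\left(P \right)} = P + P^{2}$
$v{\left(q \right)} = -2$ ($v{\left(q \right)} = -2 + \frac{0}{q} = -2 + 0 = -2$)
$f{\left(J \right)} = 43 J$ ($f{\left(J \right)} = 6 \left(1 + 6\right) J + J = 6 \cdot 7 J + J = 42 J + J = 43 J$)
$c{\left(V,R \right)} = -1$ ($c{\left(V,R \right)} = 6 - 7 = -1$)
$c^{2}{\left(f{\left(v{\left(-4 \right)} \right)},15 \right)} = \left(-1\right)^{2} = 1$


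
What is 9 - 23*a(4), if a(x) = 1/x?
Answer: 13/4 ≈ 3.2500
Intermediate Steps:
9 - 23*a(4) = 9 - 23/4 = 13/4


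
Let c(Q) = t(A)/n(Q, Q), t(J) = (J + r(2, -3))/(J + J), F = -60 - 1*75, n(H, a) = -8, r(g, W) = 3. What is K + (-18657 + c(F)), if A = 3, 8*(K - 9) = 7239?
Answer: -70973/4 ≈ -17743.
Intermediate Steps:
K = 7311/8 (K = 9 + (⅛)*7239 = 9 + 7239/8 = 7311/8 ≈ 913.88)
F = -135 (F = -60 - 75 = -135)
t(J) = (3 + J)/(2*J) (t(J) = (J + 3)/(J + J) = (3 + J)/((2*J)) = (3 + J)*(1/(2*J)) = (3 + J)/(2*J))
c(Q) = -⅛ (c(Q) = ((½)*(3 + 3)/3)/(-8) = ((½)*(⅓)*6)*(-⅛) = 1*(-⅛) = -⅛)
K + (-18657 + c(F)) = 7311/8 + (-18657 - ⅛) = 7311/8 - 149257/8 = -70973/4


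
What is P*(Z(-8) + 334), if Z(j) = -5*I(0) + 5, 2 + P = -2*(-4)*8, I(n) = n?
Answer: 21018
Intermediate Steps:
P = 62 (P = -2 - 2*(-4)*8 = -2 + 8*8 = -2 + 64 = 62)
Z(j) = 5 (Z(j) = -5*0 + 5 = 0 + 5 = 5)
P*(Z(-8) + 334) = 62*(5 + 334) = 62*339 = 21018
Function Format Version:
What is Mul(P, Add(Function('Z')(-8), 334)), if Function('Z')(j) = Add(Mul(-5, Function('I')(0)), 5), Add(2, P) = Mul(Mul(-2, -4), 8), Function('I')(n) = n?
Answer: 21018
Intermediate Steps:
P = 62 (P = Add(-2, Mul(Mul(-2, -4), 8)) = Add(-2, Mul(8, 8)) = Add(-2, 64) = 62)
Function('Z')(j) = 5 (Function('Z')(j) = Add(Mul(-5, 0), 5) = Add(0, 5) = 5)
Mul(P, Add(Function('Z')(-8), 334)) = Mul(62, Add(5, 334)) = Mul(62, 339) = 21018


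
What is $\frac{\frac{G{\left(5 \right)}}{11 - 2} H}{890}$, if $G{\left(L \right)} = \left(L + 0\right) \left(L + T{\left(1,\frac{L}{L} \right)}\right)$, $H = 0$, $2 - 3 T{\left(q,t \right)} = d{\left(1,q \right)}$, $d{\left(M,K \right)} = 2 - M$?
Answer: $0$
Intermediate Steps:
$T{\left(q,t \right)} = \frac{1}{3}$ ($T{\left(q,t \right)} = \frac{2}{3} - \frac{2 - 1}{3} = \frac{2}{3} - \frac{1}{3} = \frac{1}{3}$)
$G{\left(L \right)} = L \left(\frac{1}{3} + L\right)$ ($G{\left(L \right)} = \left(L + 0\right) \left(L + \frac{1}{3}\right) = L \left(\frac{1}{3} + L\right)$)
$\frac{\frac{G{\left(5 \right)}}{11 - 2} H}{890} = \frac{\frac{5 \left(\frac{1}{3} + 5\right)}{11 - 2} \cdot 0}{890} = \frac{5 \cdot \frac{16}{3}}{9} \cdot 0 \cdot \frac{1}{890} = \frac{1}{9} \cdot \frac{80}{3} \cdot 0 \cdot \frac{1}{890} = \frac{80}{27} \cdot 0 \cdot \frac{1}{890} = 0 \cdot \frac{1}{890} = 0$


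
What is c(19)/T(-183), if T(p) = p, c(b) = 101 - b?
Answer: -82/183 ≈ -0.44809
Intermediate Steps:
c(19)/T(-183) = (101 - 1*19)/(-183) = (101 - 19)*(-1/183) = 82*(-1/183) = -82/183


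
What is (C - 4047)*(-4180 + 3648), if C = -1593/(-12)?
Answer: 2082381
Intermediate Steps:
C = 531/4 (C = -1593*(-1)/12 = -59*(-9/4) = 531/4 ≈ 132.75)
(C - 4047)*(-4180 + 3648) = (531/4 - 4047)*(-4180 + 3648) = -15657/4*(-532) = 2082381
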